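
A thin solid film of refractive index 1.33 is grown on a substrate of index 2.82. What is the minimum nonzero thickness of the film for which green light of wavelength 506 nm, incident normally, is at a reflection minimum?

95.1 nm

At the upper boundary (n = 1.0 to n = 1.33) the reflected ray undergoes a half-wave phase shift.
At the lower boundary (n = 1.33 to n = 2.82) the reflected ray undergoes a half-wave phase shift.
Net: no relative phase inversion (both shifts match).
With no net inversion, destructive interference in reflection requires 2 n t = (m + ½) λ.
Minimum at m = 0: t = λ / (4 n) = 506 / (4 × 1.33) = 95.1 nm.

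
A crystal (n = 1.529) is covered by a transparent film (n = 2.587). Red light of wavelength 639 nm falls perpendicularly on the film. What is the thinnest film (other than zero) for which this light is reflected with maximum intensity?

61.8 nm

At the upper boundary (n = 1.0 to n = 2.587) the reflected ray undergoes a half-wave phase shift.
Ray reflecting at the bottom interface goes from n = 2.587 toward n = 1.529: no phase shift.
The two reflections differ by half a wavelength.
For strong reflection here: 2 n t = (m + ½) λ.
Minimum at m = 0: t = λ / (4 n) = 639 / (4 × 2.587) = 61.8 nm.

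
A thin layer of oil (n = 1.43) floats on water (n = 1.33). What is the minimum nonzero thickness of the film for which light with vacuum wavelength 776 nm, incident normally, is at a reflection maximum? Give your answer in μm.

Top surface (1.0 → 1.43): reflection off a higher-index medium gives a half-wave phase shift.
At the lower boundary (n = 1.43 to n = 1.33) the reflected ray undergoes no phase shift.
The two reflections differ by half a wavelength.
So the condition for constructive reflection is 2 n t = (m + ½) λ.
Minimum at m = 0: t = λ / (4 n) = 776 / (4 × 1.43) = 136 nm.

0.136 μm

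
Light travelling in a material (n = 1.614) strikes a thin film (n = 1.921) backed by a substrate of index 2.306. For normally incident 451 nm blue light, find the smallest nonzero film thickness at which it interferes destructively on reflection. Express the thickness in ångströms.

587 Å

Top surface (1.614 → 1.921): reflection off a higher-index medium gives a half-wave phase shift.
Ray reflecting at the bottom interface goes from n = 1.921 toward n = 2.306: a half-wave phase shift.
Zero or two π shifts → no net half-wave offset.
With no net inversion, destructive interference in reflection requires 2 n t = (m + ½) λ.
Minimum at m = 0: t = λ / (4 n) = 451 / (4 × 1.921) = 58.7 nm.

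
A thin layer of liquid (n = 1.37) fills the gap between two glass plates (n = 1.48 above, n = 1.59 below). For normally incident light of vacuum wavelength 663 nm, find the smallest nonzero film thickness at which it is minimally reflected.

At the upper boundary (n = 1.48 to n = 1.37) the reflected ray undergoes no phase shift.
Ray reflecting at the bottom interface goes from n = 1.37 toward n = 1.59: a half-wave phase shift.
Net: one phase inversion between the two reflected rays.
With one net inversion, destructive interference in reflection requires 2 n t = m λ.
Minimum nonzero at m = 1: t = λ / (2 n) = 663 / (2 × 1.37) = 242 nm.

242 nm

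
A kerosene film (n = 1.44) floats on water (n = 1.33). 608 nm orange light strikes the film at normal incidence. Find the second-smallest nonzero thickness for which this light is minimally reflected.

422 nm

Top surface (1.0 → 1.44): reflection off a higher-index medium gives a half-wave phase shift.
Bottom surface (1.44 → 1.33): reflection off a lower-index medium gives no phase shift.
The two reflections differ by half a wavelength.
With one net inversion, destructive interference in reflection requires 2 n t = m λ.
The second-smallest nonzero thickness corresponds to m = 2: t = m λ / (2 n) = 2.00 × 608 / (2 × 1.44) = 422 nm.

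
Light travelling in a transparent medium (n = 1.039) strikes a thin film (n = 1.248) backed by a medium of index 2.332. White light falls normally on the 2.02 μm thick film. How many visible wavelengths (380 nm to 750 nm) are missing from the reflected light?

Ray reflecting at the top interface goes from n = 1.039 toward n = 1.248: a half-wave phase shift.
Bottom surface (1.248 → 2.332): reflection off a higher-index medium gives a half-wave phase shift.
Zero or two π shifts → no net half-wave offset.
For weak reflection here: 2 n t = (m + ½) λ.
λ = 2 n t / (m + ½) = 5042 / (m + ½) nm.
m=6: 776 nm (IR); m=7: 672 nm (visible); m=8: 593 nm (visible); m=9: 531 nm (visible); m=10: 480 nm (visible); m=11: 438 nm (visible); m=12: 403 nm (visible); m=13: 373 nm (UV).

6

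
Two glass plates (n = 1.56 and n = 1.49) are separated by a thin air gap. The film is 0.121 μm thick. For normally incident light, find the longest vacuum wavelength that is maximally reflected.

484 nm

Top surface (1.56 → 1.0): reflection off a lower-index medium gives no phase shift.
Ray reflecting at the bottom interface goes from n = 1.0 toward n = 1.49: a half-wave phase shift.
The two reflections differ by half a wavelength.
For bright reflection here: 2 n t = (m + ½) λ.
λ = 2 n t / (m + ½). The longest wavelength is m = 0: λ = 2 × 1.0 × 121 / 0.500 = 484 nm.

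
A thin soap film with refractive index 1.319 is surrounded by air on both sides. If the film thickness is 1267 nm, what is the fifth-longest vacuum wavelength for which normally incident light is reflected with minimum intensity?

At the upper boundary (n = 1.0 to n = 1.319) the reflected ray undergoes a half-wave phase shift.
Ray reflecting at the bottom interface goes from n = 1.319 toward n = 1.0: no phase shift.
The two reflections differ by half a wavelength.
So the condition for destructive reflection is 2 n t = m λ.
λ = 2 n t / m. The fifth-longest wavelength is m = 5: λ = 2 × 1.319 × 1267 / 5.00 = 668 nm.

668 nm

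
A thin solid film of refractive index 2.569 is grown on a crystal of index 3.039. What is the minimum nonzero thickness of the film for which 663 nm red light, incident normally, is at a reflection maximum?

129 nm

Ray reflecting at the top interface goes from n = 1.0 toward n = 2.569: a half-wave phase shift.
At the lower boundary (n = 2.569 to n = 3.039) the reflected ray undergoes a half-wave phase shift.
Net: no relative phase inversion (both shifts match).
With no net inversion, constructive interference in reflection requires 2 n t = m λ.
Minimum nonzero at m = 1: t = λ / (2 n) = 663 / (2 × 2.569) = 129 nm.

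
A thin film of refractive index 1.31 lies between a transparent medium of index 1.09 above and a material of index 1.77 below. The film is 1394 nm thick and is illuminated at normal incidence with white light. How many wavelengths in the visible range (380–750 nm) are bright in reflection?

At the upper boundary (n = 1.09 to n = 1.31) the reflected ray undergoes a half-wave phase shift.
Ray reflecting at the bottom interface goes from n = 1.31 toward n = 1.77: a half-wave phase shift.
Zero or two π shifts → no net half-wave offset.
So the condition for constructive reflection is 2 n t = m λ.
λ = 2 n t / m = 3652 / m nm.
m=4: 913 nm (IR); m=5: 730 nm (visible); m=6: 609 nm (visible); m=7: 522 nm (visible); m=8: 457 nm (visible); m=9: 406 nm (visible); m=10: 365 nm (UV).

5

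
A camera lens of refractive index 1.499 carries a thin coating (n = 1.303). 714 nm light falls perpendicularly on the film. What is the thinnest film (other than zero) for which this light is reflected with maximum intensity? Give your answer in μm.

At the upper boundary (n = 1.0 to n = 1.303) the reflected ray undergoes a half-wave phase shift.
Ray reflecting at the bottom interface goes from n = 1.303 toward n = 1.499: a half-wave phase shift.
Net: no relative phase inversion (both shifts match).
So the condition for constructive reflection is 2 n t = m λ.
Minimum nonzero at m = 1: t = λ / (2 n) = 714 / (2 × 1.303) = 274 nm.

0.274 μm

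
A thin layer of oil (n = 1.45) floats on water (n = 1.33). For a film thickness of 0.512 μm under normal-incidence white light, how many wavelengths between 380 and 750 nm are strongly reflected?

2

At the upper boundary (n = 1.0 to n = 1.45) the reflected ray undergoes a half-wave phase shift.
Bottom surface (1.45 → 1.33): reflection off a lower-index medium gives no phase shift.
The two reflections differ by half a wavelength.
With one net inversion, constructive interference in reflection requires 2 n t = (m + ½) λ.
λ = 2 n t / (m + ½) = 1485 / (m + ½) nm.
m=1: 990 nm (IR); m=2: 594 nm (visible); m=3: 424 nm (visible); m=4: 330 nm (UV).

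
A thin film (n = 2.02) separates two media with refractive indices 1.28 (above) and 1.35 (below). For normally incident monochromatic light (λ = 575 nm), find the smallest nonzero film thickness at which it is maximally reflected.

At the upper boundary (n = 1.28 to n = 2.02) the reflected ray undergoes a half-wave phase shift.
At the lower boundary (n = 2.02 to n = 1.35) the reflected ray undergoes no phase shift.
Exactly one π shift → a net half-wave offset.
For strong reflection here: 2 n t = (m + ½) λ.
Minimum at m = 0: t = λ / (4 n) = 575 / (4 × 2.02) = 71.2 nm.

71.2 nm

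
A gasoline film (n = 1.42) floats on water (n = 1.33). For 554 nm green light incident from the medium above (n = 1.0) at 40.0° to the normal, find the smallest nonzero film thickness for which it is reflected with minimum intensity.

219 nm

At the upper boundary (n = 1.0 to n = 1.42) the reflected ray undergoes a half-wave phase shift.
Bottom surface (1.42 → 1.33): reflection off a lower-index medium gives no phase shift.
The two reflections differ by half a wavelength.
For minimum reflection here: 2 n t cos θ_r = m λ.
Snell's law: 1.0 sin 40.0° = 1.42 sin θ_r → sin θ_r = 0.453, cos θ_r = 0.892.
Minimum nonzero at m = 1: t = λ / (2 n cos θ_r) = 554 / (2 × 1.42 × 0.892) = 219 nm.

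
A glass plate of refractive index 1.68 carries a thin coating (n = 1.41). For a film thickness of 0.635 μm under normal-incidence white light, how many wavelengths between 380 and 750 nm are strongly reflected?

2

Top surface (1.0 → 1.41): reflection off a higher-index medium gives a half-wave phase shift.
Bottom surface (1.41 → 1.68): reflection off a higher-index medium gives a half-wave phase shift.
Net: no relative phase inversion (both shifts match).
For strong reflection here: 2 n t = m λ.
λ = 2 n t / m = 1791 / m nm.
m=2: 895 nm (IR); m=3: 597 nm (visible); m=4: 448 nm (visible); m=5: 358 nm (UV).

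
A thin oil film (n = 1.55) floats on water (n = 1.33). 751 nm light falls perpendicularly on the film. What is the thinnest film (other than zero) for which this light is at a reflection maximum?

121 nm

Ray reflecting at the top interface goes from n = 1.0 toward n = 1.55: a half-wave phase shift.
Bottom surface (1.55 → 1.33): reflection off a lower-index medium gives no phase shift.
Exactly one π shift → a net half-wave offset.
So the condition for constructive reflection is 2 n t = (m + ½) λ.
Minimum at m = 0: t = λ / (4 n) = 751 / (4 × 1.55) = 121 nm.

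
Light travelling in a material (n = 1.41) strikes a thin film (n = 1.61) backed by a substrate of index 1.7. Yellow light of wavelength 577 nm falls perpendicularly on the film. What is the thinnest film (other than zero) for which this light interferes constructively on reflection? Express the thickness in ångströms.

At the upper boundary (n = 1.41 to n = 1.61) the reflected ray undergoes a half-wave phase shift.
Bottom surface (1.61 → 1.7): reflection off a higher-index medium gives a half-wave phase shift.
The two reflections carry the same phase change, so no net offset.
With no net inversion, constructive interference in reflection requires 2 n t = m λ.
Minimum nonzero at m = 1: t = λ / (2 n) = 577 / (2 × 1.61) = 179 nm.

1792 Å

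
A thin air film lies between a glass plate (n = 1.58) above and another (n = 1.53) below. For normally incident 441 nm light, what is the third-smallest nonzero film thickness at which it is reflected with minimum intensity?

Top surface (1.58 → 1.0): reflection off a lower-index medium gives no phase shift.
Bottom surface (1.0 → 1.53): reflection off a higher-index medium gives a half-wave phase shift.
The two reflections differ by half a wavelength.
So the condition for destructive reflection is 2 n t = m λ.
The third-smallest nonzero thickness corresponds to m = 3: t = m λ / (2 n) = 3.00 × 441 / (2 × 1.0) = 662 nm.

662 nm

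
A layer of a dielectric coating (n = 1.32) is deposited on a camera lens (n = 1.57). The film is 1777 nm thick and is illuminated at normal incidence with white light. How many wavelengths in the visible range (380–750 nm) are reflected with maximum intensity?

Ray reflecting at the top interface goes from n = 1.0 toward n = 1.32: a half-wave phase shift.
Ray reflecting at the bottom interface goes from n = 1.32 toward n = 1.57: a half-wave phase shift.
The two reflections carry the same phase change, so no net offset.
So the condition for constructive reflection is 2 n t = m λ.
λ = 2 n t / m = 4691 / m nm.
m=6: 782 nm (IR); m=7: 670 nm (visible); m=8: 586 nm (visible); m=9: 521 nm (visible); m=10: 469 nm (visible); m=11: 426 nm (visible); m=12: 391 nm (visible); m=13: 361 nm (UV).

6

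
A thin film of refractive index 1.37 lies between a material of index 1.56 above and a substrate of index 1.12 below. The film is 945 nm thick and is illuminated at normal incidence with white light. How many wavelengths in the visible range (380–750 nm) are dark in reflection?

4

At the upper boundary (n = 1.56 to n = 1.37) the reflected ray undergoes no phase shift.
Bottom surface (1.37 → 1.12): reflection off a lower-index medium gives no phase shift.
The two reflections carry the same phase change, so no net offset.
For dark reflection here: 2 n t = (m + ½) λ.
λ = 2 n t / (m + ½) = 2589 / (m + ½) nm.
m=2: 1036 nm (IR); m=3: 740 nm (visible); m=4: 575 nm (visible); m=5: 471 nm (visible); m=6: 398 nm (visible); m=7: 345 nm (UV).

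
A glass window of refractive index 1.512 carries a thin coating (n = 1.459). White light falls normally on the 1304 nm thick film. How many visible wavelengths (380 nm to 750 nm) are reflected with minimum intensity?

Top surface (1.0 → 1.459): reflection off a higher-index medium gives a half-wave phase shift.
Ray reflecting at the bottom interface goes from n = 1.459 toward n = 1.512: a half-wave phase shift.
The two reflections carry the same phase change, so no net offset.
With no net inversion, destructive interference in reflection requires 2 n t = (m + ½) λ.
λ = 2 n t / (m + ½) = 3805 / (m + ½) nm.
m=4: 846 nm (IR); m=5: 692 nm (visible); m=6: 585 nm (visible); m=7: 507 nm (visible); m=8: 448 nm (visible); m=9: 401 nm (visible); m=10: 362 nm (UV).

5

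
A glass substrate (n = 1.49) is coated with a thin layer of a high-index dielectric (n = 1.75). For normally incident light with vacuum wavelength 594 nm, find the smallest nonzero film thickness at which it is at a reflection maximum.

84.9 nm

Top surface (1.0 → 1.75): reflection off a higher-index medium gives a half-wave phase shift.
Ray reflecting at the bottom interface goes from n = 1.75 toward n = 1.49: no phase shift.
The two reflections differ by half a wavelength.
With one net inversion, constructive interference in reflection requires 2 n t = (m + ½) λ.
Minimum at m = 0: t = λ / (4 n) = 594 / (4 × 1.75) = 84.9 nm.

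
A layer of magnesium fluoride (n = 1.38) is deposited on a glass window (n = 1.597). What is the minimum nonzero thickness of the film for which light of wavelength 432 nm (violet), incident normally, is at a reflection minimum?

78.3 nm

Ray reflecting at the top interface goes from n = 1.0 toward n = 1.38: a half-wave phase shift.
At the lower boundary (n = 1.38 to n = 1.597) the reflected ray undergoes a half-wave phase shift.
Zero or two π shifts → no net half-wave offset.
So the condition for destructive reflection is 2 n t = (m + ½) λ.
Minimum at m = 0: t = λ / (4 n) = 432 / (4 × 1.38) = 78.3 nm.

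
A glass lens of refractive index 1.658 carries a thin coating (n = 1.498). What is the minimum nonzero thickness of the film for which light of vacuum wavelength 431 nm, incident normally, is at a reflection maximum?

144 nm

At the upper boundary (n = 1.0 to n = 1.498) the reflected ray undergoes a half-wave phase shift.
Bottom surface (1.498 → 1.658): reflection off a higher-index medium gives a half-wave phase shift.
The two reflections carry the same phase change, so no net offset.
For bright reflection here: 2 n t = m λ.
Minimum nonzero at m = 1: t = λ / (2 n) = 431 / (2 × 1.498) = 144 nm.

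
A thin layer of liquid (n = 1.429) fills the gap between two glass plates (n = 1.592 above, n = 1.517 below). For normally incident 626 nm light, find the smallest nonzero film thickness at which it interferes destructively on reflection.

At the upper boundary (n = 1.592 to n = 1.429) the reflected ray undergoes no phase shift.
At the lower boundary (n = 1.429 to n = 1.517) the reflected ray undergoes a half-wave phase shift.
The two reflections differ by half a wavelength.
So the condition for destructive reflection is 2 n t = m λ.
Minimum nonzero at m = 1: t = λ / (2 n) = 626 / (2 × 1.429) = 219 nm.

219 nm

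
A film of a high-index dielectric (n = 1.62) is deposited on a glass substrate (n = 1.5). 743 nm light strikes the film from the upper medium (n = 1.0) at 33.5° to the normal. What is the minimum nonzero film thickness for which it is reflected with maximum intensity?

122 nm

Top surface (1.0 → 1.62): reflection off a higher-index medium gives a half-wave phase shift.
At the lower boundary (n = 1.62 to n = 1.5) the reflected ray undergoes no phase shift.
Exactly one π shift → a net half-wave offset.
With one net inversion, constructive interference in reflection requires 2 n t cos θ_r = (m + ½) λ.
Snell's law: 1.0 sin 33.5° = 1.62 sin θ_r → sin θ_r = 0.341, cos θ_r = 0.940.
Minimum at m = 0: t = λ / (4 n cos θ_r) = 743 / (4 × 1.62 × 0.940) = 122 nm.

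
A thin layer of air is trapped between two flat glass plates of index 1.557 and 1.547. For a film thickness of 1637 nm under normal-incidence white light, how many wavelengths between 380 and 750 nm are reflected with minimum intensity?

4

Top surface (1.557 → 1.0): reflection off a lower-index medium gives no phase shift.
Ray reflecting at the bottom interface goes from n = 1.0 toward n = 1.547: a half-wave phase shift.
Net: one phase inversion between the two reflected rays.
For dark reflection here: 2 n t = m λ.
λ = 2 n t / m = 3274 / m nm.
m=4: 819 nm (IR); m=5: 655 nm (visible); m=6: 546 nm (visible); m=7: 468 nm (visible); m=8: 409 nm (visible); m=9: 364 nm (UV).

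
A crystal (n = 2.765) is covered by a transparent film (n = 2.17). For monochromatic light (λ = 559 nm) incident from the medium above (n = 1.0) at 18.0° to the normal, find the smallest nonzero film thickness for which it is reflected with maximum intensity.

130 nm

Ray reflecting at the top interface goes from n = 1.0 toward n = 2.17: a half-wave phase shift.
At the lower boundary (n = 2.17 to n = 2.765) the reflected ray undergoes a half-wave phase shift.
Net: no relative phase inversion (both shifts match).
With no net inversion, constructive interference in reflection requires 2 n t cos θ_r = m λ.
Snell's law: 1.0 sin 18.0° = 2.17 sin θ_r → sin θ_r = 0.142, cos θ_r = 0.990.
Minimum nonzero at m = 1: t = λ / (2 n cos θ_r) = 559 / (2 × 2.17 × 0.990) = 130 nm.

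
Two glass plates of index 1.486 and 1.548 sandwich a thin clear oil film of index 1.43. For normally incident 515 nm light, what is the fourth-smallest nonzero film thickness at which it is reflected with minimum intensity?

At the upper boundary (n = 1.486 to n = 1.43) the reflected ray undergoes no phase shift.
Bottom surface (1.43 → 1.548): reflection off a higher-index medium gives a half-wave phase shift.
Exactly one π shift → a net half-wave offset.
So the condition for destructive reflection is 2 n t = m λ.
The fourth-smallest nonzero thickness corresponds to m = 4: t = m λ / (2 n) = 4.00 × 515 / (2 × 1.43) = 720 nm.

720 nm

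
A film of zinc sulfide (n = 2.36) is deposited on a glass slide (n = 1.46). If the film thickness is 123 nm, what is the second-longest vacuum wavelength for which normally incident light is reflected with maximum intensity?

387 nm

At the upper boundary (n = 1.0 to n = 2.36) the reflected ray undergoes a half-wave phase shift.
Ray reflecting at the bottom interface goes from n = 2.36 toward n = 1.46: no phase shift.
Net: one phase inversion between the two reflected rays.
So the condition for constructive reflection is 2 n t = (m + ½) λ.
λ = 2 n t / (m + ½). The second-longest wavelength is m = 1: λ = 2 × 2.36 × 123 / 1.50 = 387 nm.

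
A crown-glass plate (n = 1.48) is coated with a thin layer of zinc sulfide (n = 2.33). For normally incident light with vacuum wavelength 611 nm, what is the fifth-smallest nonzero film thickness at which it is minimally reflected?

At the upper boundary (n = 1.0 to n = 2.33) the reflected ray undergoes a half-wave phase shift.
Ray reflecting at the bottom interface goes from n = 2.33 toward n = 1.48: no phase shift.
The two reflections differ by half a wavelength.
With one net inversion, destructive interference in reflection requires 2 n t = m λ.
The fifth-smallest nonzero thickness corresponds to m = 5: t = m λ / (2 n) = 5.00 × 611 / (2 × 2.33) = 656 nm.

656 nm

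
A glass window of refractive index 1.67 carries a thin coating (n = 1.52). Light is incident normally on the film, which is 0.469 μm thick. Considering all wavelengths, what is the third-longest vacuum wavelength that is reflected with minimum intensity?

570 nm

At the upper boundary (n = 1.0 to n = 1.52) the reflected ray undergoes a half-wave phase shift.
Ray reflecting at the bottom interface goes from n = 1.52 toward n = 1.67: a half-wave phase shift.
Net: no relative phase inversion (both shifts match).
For minimum reflection here: 2 n t = (m + ½) λ.
λ = 2 n t / (m + ½). The third-longest wavelength is m = 2: λ = 2 × 1.52 × 469 / 2.50 = 570 nm.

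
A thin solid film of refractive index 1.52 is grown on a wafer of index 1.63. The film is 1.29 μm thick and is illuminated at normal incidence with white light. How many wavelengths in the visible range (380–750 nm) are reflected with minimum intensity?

5

Ray reflecting at the top interface goes from n = 1.0 toward n = 1.52: a half-wave phase shift.
Ray reflecting at the bottom interface goes from n = 1.52 toward n = 1.63: a half-wave phase shift.
Zero or two π shifts → no net half-wave offset.
So the condition for destructive reflection is 2 n t = (m + ½) λ.
λ = 2 n t / (m + ½) = 3922 / (m + ½) nm.
m=4: 871 nm (IR); m=5: 713 nm (visible); m=6: 603 nm (visible); m=7: 523 nm (visible); m=8: 461 nm (visible); m=9: 413 nm (visible); m=10: 373 nm (UV).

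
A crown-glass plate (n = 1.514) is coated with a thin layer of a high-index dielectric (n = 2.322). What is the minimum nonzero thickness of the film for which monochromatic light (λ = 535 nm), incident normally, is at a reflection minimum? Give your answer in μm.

0.115 μm

Top surface (1.0 → 2.322): reflection off a higher-index medium gives a half-wave phase shift.
Bottom surface (2.322 → 1.514): reflection off a lower-index medium gives no phase shift.
Net: one phase inversion between the two reflected rays.
With one net inversion, destructive interference in reflection requires 2 n t = m λ.
Minimum nonzero at m = 1: t = λ / (2 n) = 535 / (2 × 2.322) = 115 nm.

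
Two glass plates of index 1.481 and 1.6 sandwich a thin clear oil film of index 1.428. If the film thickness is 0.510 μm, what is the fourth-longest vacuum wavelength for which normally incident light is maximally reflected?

416 nm

Top surface (1.481 → 1.428): reflection off a lower-index medium gives no phase shift.
Bottom surface (1.428 → 1.6): reflection off a higher-index medium gives a half-wave phase shift.
The two reflections differ by half a wavelength.
So the condition for constructive reflection is 2 n t = (m + ½) λ.
λ = 2 n t / (m + ½). The fourth-longest wavelength is m = 3: λ = 2 × 1.428 × 510 / 3.50 = 416 nm.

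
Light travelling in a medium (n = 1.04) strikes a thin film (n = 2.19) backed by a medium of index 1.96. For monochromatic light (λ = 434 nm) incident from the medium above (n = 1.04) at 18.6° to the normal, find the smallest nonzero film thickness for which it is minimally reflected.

At the upper boundary (n = 1.04 to n = 2.19) the reflected ray undergoes a half-wave phase shift.
Ray reflecting at the bottom interface goes from n = 2.19 toward n = 1.96: no phase shift.
Net: one phase inversion between the two reflected rays.
For weak reflection here: 2 n t cos θ_r = m λ.
Snell's law: 1.04 sin 18.6° = 2.19 sin θ_r → sin θ_r = 0.151, cos θ_r = 0.988.
Minimum nonzero at m = 1: t = λ / (2 n cos θ_r) = 434 / (2 × 2.19 × 0.988) = 100 nm.

100 nm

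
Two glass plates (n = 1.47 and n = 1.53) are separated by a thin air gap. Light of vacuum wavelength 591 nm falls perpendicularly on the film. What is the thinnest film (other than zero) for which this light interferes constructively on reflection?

148 nm

Top surface (1.47 → 1.0): reflection off a lower-index medium gives no phase shift.
At the lower boundary (n = 1.0 to n = 1.53) the reflected ray undergoes a half-wave phase shift.
The two reflections differ by half a wavelength.
For strong reflection here: 2 n t = (m + ½) λ.
Minimum at m = 0: t = λ / (4 n) = 591 / (4 × 1.0) = 148 nm.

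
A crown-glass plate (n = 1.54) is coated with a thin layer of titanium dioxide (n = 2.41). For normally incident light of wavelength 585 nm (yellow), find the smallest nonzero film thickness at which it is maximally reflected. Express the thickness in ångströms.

607 Å

Top surface (1.0 → 2.41): reflection off a higher-index medium gives a half-wave phase shift.
Bottom surface (2.41 → 1.54): reflection off a lower-index medium gives no phase shift.
Exactly one π shift → a net half-wave offset.
With one net inversion, constructive interference in reflection requires 2 n t = (m + ½) λ.
Minimum at m = 0: t = λ / (4 n) = 585 / (4 × 2.41) = 60.7 nm.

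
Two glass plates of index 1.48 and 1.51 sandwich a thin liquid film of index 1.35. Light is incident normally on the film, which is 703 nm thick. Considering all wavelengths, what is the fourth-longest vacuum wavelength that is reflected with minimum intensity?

Top surface (1.48 → 1.35): reflection off a lower-index medium gives no phase shift.
Bottom surface (1.35 → 1.51): reflection off a higher-index medium gives a half-wave phase shift.
Net: one phase inversion between the two reflected rays.
So the condition for destructive reflection is 2 n t = m λ.
λ = 2 n t / m. The fourth-longest wavelength is m = 4: λ = 2 × 1.35 × 703 / 4.00 = 475 nm.

475 nm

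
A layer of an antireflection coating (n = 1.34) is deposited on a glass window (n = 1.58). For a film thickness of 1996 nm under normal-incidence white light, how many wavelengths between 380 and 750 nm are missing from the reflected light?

Ray reflecting at the top interface goes from n = 1.0 toward n = 1.34: a half-wave phase shift.
Ray reflecting at the bottom interface goes from n = 1.34 toward n = 1.58: a half-wave phase shift.
The two reflections carry the same phase change, so no net offset.
With no net inversion, destructive interference in reflection requires 2 n t = (m + ½) λ.
λ = 2 n t / (m + ½) = 5349 / (m + ½) nm.
m=6: 823 nm (IR); m=7: 713 nm (visible); m=8: 629 nm (visible); m=9: 563 nm (visible); m=10: 509 nm (visible); m=11: 465 nm (visible); m=12: 428 nm (visible); m=13: 396 nm (visible); m=14: 369 nm (UV).

7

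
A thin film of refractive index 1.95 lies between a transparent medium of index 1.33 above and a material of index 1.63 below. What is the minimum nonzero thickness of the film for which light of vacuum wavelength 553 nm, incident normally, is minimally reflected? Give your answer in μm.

Ray reflecting at the top interface goes from n = 1.33 toward n = 1.95: a half-wave phase shift.
At the lower boundary (n = 1.95 to n = 1.63) the reflected ray undergoes no phase shift.
Exactly one π shift → a net half-wave offset.
So the condition for destructive reflection is 2 n t = m λ.
Minimum nonzero at m = 1: t = λ / (2 n) = 553 / (2 × 1.95) = 142 nm.

0.142 μm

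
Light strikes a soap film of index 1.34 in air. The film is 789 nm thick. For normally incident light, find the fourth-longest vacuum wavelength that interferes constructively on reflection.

604 nm

Top surface (1.0 → 1.34): reflection off a higher-index medium gives a half-wave phase shift.
Bottom surface (1.34 → 1.0): reflection off a lower-index medium gives no phase shift.
Net: one phase inversion between the two reflected rays.
So the condition for constructive reflection is 2 n t = (m + ½) λ.
λ = 2 n t / (m + ½). The fourth-longest wavelength is m = 3: λ = 2 × 1.34 × 789 / 3.50 = 604 nm.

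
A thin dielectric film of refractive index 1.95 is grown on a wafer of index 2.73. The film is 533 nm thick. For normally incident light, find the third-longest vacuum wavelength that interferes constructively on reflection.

693 nm

Top surface (1.0 → 1.95): reflection off a higher-index medium gives a half-wave phase shift.
Ray reflecting at the bottom interface goes from n = 1.95 toward n = 2.73: a half-wave phase shift.
Zero or two π shifts → no net half-wave offset.
So the condition for constructive reflection is 2 n t = m λ.
λ = 2 n t / m. The third-longest wavelength is m = 3: λ = 2 × 1.95 × 533 / 3.00 = 693 nm.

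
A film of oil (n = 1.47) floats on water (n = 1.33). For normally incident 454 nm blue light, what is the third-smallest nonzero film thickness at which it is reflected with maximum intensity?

At the upper boundary (n = 1.0 to n = 1.47) the reflected ray undergoes a half-wave phase shift.
At the lower boundary (n = 1.47 to n = 1.33) the reflected ray undergoes no phase shift.
Exactly one π shift → a net half-wave offset.
So the condition for constructive reflection is 2 n t = (m + ½) λ.
The third-smallest nonzero thickness corresponds to m = 2: t = (m + ½) λ / (2 n) = 2.50 × 454 / (2 × 1.47) = 386 nm.

386 nm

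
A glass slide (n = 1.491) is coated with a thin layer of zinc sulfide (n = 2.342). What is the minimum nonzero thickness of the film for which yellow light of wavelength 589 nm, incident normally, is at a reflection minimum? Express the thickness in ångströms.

1257 Å

At the upper boundary (n = 1.0 to n = 2.342) the reflected ray undergoes a half-wave phase shift.
Ray reflecting at the bottom interface goes from n = 2.342 toward n = 1.491: no phase shift.
Net: one phase inversion between the two reflected rays.
With one net inversion, destructive interference in reflection requires 2 n t = m λ.
Minimum nonzero at m = 1: t = λ / (2 n) = 589 / (2 × 2.342) = 126 nm.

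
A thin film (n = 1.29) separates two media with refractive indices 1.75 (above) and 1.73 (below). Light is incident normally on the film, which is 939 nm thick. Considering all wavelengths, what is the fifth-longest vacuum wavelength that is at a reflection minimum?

485 nm

At the upper boundary (n = 1.75 to n = 1.29) the reflected ray undergoes no phase shift.
At the lower boundary (n = 1.29 to n = 1.73) the reflected ray undergoes a half-wave phase shift.
Exactly one π shift → a net half-wave offset.
For minimum reflection here: 2 n t = m λ.
λ = 2 n t / m. The fifth-longest wavelength is m = 5: λ = 2 × 1.29 × 939 / 5.00 = 485 nm.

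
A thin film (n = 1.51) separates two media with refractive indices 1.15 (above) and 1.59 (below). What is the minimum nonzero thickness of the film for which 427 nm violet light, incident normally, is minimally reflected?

70.7 nm

Ray reflecting at the top interface goes from n = 1.15 toward n = 1.51: a half-wave phase shift.
Bottom surface (1.51 → 1.59): reflection off a higher-index medium gives a half-wave phase shift.
The two reflections carry the same phase change, so no net offset.
For weak reflection here: 2 n t = (m + ½) λ.
Minimum at m = 0: t = λ / (4 n) = 427 / (4 × 1.51) = 70.7 nm.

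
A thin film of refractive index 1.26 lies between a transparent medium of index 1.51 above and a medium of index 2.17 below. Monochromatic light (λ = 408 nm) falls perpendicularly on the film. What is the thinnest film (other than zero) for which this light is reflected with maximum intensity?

Ray reflecting at the top interface goes from n = 1.51 toward n = 1.26: no phase shift.
At the lower boundary (n = 1.26 to n = 2.17) the reflected ray undergoes a half-wave phase shift.
The two reflections differ by half a wavelength.
So the condition for constructive reflection is 2 n t = (m + ½) λ.
Minimum at m = 0: t = λ / (4 n) = 408 / (4 × 1.26) = 81.0 nm.

81.0 nm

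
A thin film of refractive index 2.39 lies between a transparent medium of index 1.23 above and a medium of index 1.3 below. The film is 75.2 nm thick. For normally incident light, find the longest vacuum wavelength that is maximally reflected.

Ray reflecting at the top interface goes from n = 1.23 toward n = 2.39: a half-wave phase shift.
Ray reflecting at the bottom interface goes from n = 2.39 toward n = 1.3: no phase shift.
Net: one phase inversion between the two reflected rays.
With one net inversion, constructive interference in reflection requires 2 n t = (m + ½) λ.
λ = 2 n t / (m + ½). The longest wavelength is m = 0: λ = 2 × 2.39 × 75.2 / 0.500 = 719 nm.

719 nm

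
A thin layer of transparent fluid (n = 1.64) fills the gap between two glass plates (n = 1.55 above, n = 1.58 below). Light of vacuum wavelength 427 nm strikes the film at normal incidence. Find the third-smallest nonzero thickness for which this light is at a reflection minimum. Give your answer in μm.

At the upper boundary (n = 1.55 to n = 1.64) the reflected ray undergoes a half-wave phase shift.
At the lower boundary (n = 1.64 to n = 1.58) the reflected ray undergoes no phase shift.
The two reflections differ by half a wavelength.
For minimum reflection here: 2 n t = m λ.
The third-smallest nonzero thickness corresponds to m = 3: t = m λ / (2 n) = 3.00 × 427 / (2 × 1.64) = 391 nm.

0.391 μm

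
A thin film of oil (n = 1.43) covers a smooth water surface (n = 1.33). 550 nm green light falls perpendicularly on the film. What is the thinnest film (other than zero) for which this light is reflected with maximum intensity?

96.2 nm

Top surface (1.0 → 1.43): reflection off a higher-index medium gives a half-wave phase shift.
Bottom surface (1.43 → 1.33): reflection off a lower-index medium gives no phase shift.
Exactly one π shift → a net half-wave offset.
So the condition for constructive reflection is 2 n t = (m + ½) λ.
Minimum at m = 0: t = λ / (4 n) = 550 / (4 × 1.43) = 96.2 nm.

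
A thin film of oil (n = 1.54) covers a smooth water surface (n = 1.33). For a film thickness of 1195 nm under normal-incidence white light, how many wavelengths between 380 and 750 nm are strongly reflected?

5

Ray reflecting at the top interface goes from n = 1.0 toward n = 1.54: a half-wave phase shift.
At the lower boundary (n = 1.54 to n = 1.33) the reflected ray undergoes no phase shift.
The two reflections differ by half a wavelength.
For bright reflection here: 2 n t = (m + ½) λ.
λ = 2 n t / (m + ½) = 3681 / (m + ½) nm.
m=4: 818 nm (IR); m=5: 669 nm (visible); m=6: 566 nm (visible); m=7: 491 nm (visible); m=8: 433 nm (visible); m=9: 387 nm (visible); m=10: 351 nm (UV).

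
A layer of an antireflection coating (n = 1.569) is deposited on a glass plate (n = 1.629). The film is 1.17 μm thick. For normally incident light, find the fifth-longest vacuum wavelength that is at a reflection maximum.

734 nm

At the upper boundary (n = 1.0 to n = 1.569) the reflected ray undergoes a half-wave phase shift.
At the lower boundary (n = 1.569 to n = 1.629) the reflected ray undergoes a half-wave phase shift.
Net: no relative phase inversion (both shifts match).
For strong reflection here: 2 n t = m λ.
λ = 2 n t / m. The fifth-longest wavelength is m = 5: λ = 2 × 1.569 × 1170 / 5.00 = 734 nm.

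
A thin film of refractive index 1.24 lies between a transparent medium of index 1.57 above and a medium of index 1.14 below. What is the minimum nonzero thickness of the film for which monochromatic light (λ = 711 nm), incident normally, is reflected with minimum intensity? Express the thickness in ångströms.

Ray reflecting at the top interface goes from n = 1.57 toward n = 1.24: no phase shift.
At the lower boundary (n = 1.24 to n = 1.14) the reflected ray undergoes no phase shift.
The two reflections carry the same phase change, so no net offset.
For weak reflection here: 2 n t = (m + ½) λ.
Minimum at m = 0: t = λ / (4 n) = 711 / (4 × 1.24) = 143 nm.

1433 Å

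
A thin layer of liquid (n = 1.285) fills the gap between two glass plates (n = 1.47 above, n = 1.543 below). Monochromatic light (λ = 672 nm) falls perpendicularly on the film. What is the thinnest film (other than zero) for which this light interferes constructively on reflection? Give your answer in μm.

0.131 μm

Ray reflecting at the top interface goes from n = 1.47 toward n = 1.285: no phase shift.
Ray reflecting at the bottom interface goes from n = 1.285 toward n = 1.543: a half-wave phase shift.
Net: one phase inversion between the two reflected rays.
For maximum reflection here: 2 n t = (m + ½) λ.
Minimum at m = 0: t = λ / (4 n) = 672 / (4 × 1.285) = 131 nm.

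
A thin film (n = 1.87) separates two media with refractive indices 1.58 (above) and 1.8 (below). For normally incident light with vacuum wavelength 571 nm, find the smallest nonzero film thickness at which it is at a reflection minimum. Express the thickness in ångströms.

Ray reflecting at the top interface goes from n = 1.58 toward n = 1.87: a half-wave phase shift.
Bottom surface (1.87 → 1.8): reflection off a lower-index medium gives no phase shift.
The two reflections differ by half a wavelength.
For weak reflection here: 2 n t = m λ.
Minimum nonzero at m = 1: t = λ / (2 n) = 571 / (2 × 1.87) = 153 nm.

1527 Å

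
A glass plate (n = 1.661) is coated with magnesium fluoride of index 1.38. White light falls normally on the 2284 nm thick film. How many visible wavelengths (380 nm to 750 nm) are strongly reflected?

8

Top surface (1.0 → 1.38): reflection off a higher-index medium gives a half-wave phase shift.
Bottom surface (1.38 → 1.661): reflection off a higher-index medium gives a half-wave phase shift.
The two reflections carry the same phase change, so no net offset.
With no net inversion, constructive interference in reflection requires 2 n t = m λ.
λ = 2 n t / m = 6304 / m nm.
m=8: 788 nm (IR); m=9: 700 nm (visible); m=10: 630 nm (visible); m=11: 573 nm (visible); m=12: 525 nm (visible); m=13: 485 nm (visible); m=14: 450 nm (visible); m=15: 420 nm (visible); m=16: 394 nm (visible); m=17: 371 nm (UV).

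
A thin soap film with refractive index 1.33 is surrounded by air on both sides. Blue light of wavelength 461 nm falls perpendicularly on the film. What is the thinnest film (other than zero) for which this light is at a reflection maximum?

86.7 nm

Ray reflecting at the top interface goes from n = 1.0 toward n = 1.33: a half-wave phase shift.
At the lower boundary (n = 1.33 to n = 1.0) the reflected ray undergoes no phase shift.
The two reflections differ by half a wavelength.
With one net inversion, constructive interference in reflection requires 2 n t = (m + ½) λ.
Minimum at m = 0: t = λ / (4 n) = 461 / (4 × 1.33) = 86.7 nm.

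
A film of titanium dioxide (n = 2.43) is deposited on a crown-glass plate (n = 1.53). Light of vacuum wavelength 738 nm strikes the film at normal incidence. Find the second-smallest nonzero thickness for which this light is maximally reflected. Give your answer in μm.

0.228 μm

Top surface (1.0 → 2.43): reflection off a higher-index medium gives a half-wave phase shift.
At the lower boundary (n = 2.43 to n = 1.53) the reflected ray undergoes no phase shift.
Exactly one π shift → a net half-wave offset.
With one net inversion, constructive interference in reflection requires 2 n t = (m + ½) λ.
The second-smallest nonzero thickness corresponds to m = 1: t = (m + ½) λ / (2 n) = 1.50 × 738 / (2 × 2.43) = 228 nm.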